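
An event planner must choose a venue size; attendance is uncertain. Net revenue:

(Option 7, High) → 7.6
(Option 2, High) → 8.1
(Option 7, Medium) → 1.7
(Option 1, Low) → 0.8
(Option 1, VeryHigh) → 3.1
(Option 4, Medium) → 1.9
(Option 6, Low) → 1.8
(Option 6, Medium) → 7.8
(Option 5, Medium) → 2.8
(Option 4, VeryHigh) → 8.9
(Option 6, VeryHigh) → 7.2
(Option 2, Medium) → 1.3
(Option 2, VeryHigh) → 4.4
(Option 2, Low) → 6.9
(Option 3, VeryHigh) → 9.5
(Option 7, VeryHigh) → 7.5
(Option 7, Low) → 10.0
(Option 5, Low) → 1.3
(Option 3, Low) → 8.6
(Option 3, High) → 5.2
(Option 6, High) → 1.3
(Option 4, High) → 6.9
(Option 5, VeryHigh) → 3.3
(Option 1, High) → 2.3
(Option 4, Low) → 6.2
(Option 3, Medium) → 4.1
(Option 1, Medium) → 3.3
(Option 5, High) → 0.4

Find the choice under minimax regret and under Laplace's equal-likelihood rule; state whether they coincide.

minimax regret → Option 3; laplace → Option 3 (agree)

Column bests: Low=10.0, Medium=7.8, High=8.1, VeryHigh=9.5.
Option 1 regrets: 9.2, 4.5, 5.8, 6.4 → max 9.2
Option 2 regrets: 3.1, 6.5, 0.0, 5.1 → max 6.5
Option 3 regrets: 1.4, 3.7, 2.9, 0.0 → max 3.7
Option 4 regrets: 3.8, 5.9, 1.2, 0.6 → max 5.9
Option 5 regrets: 8.7, 5.0, 7.7, 6.2 → max 8.7
Option 6 regrets: 8.2, 0.0, 6.8, 2.3 → max 8.2
Option 7 regrets: 0.0, 6.1, 0.5, 2.0 → max 6.1
Smallest max regret = 3.7 → Option 3.
Row averages: Option 1=2.375, Option 2=5.175, Option 3=6.85, Option 4=5.975, Option 5=1.95, Option 6=4.525, Option 7=6.7
Highest average = 6.85 → Option 3.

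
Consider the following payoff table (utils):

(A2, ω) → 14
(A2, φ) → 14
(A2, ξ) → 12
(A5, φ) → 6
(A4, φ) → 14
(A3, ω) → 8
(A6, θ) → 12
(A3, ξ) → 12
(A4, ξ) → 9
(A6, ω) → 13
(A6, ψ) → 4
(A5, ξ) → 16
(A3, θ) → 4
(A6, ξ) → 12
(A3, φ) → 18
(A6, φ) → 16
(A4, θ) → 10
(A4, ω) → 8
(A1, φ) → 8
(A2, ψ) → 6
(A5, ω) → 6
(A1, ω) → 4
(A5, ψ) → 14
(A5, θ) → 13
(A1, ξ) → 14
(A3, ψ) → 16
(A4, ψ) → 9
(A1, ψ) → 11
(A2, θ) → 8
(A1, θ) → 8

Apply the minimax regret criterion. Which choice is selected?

A4

Column bests: θ=13, φ=18, ψ=16, ω=14, ξ=16.
A1 regrets: 5, 10, 5, 10, 2 → max 10
A2 regrets: 5, 4, 10, 0, 4 → max 10
A3 regrets: 9, 0, 0, 6, 4 → max 9
A4 regrets: 3, 4, 7, 6, 7 → max 7
A5 regrets: 0, 12, 2, 8, 0 → max 12
A6 regrets: 1, 2, 12, 1, 4 → max 12
Smallest max regret = 7 → A4.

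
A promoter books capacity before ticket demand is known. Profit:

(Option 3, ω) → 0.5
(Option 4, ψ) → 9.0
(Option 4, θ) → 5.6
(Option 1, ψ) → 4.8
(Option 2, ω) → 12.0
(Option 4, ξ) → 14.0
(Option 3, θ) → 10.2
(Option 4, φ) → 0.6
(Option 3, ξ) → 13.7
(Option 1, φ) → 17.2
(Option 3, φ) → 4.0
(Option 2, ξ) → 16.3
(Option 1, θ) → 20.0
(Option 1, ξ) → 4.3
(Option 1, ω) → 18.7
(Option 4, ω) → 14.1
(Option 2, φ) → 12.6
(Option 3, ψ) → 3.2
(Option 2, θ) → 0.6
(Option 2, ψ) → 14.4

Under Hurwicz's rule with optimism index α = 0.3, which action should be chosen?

Option 1: 0.3·20.0 + 0.7·4.3 = 9.01
Option 2: 0.3·16.3 + 0.7·0.6 = 5.31
Option 3: 0.3·13.7 + 0.7·0.5 = 4.46
Option 4: 0.3·14.1 + 0.7·0.6 = 4.65
Highest Hurwicz score = 9.01 → Option 1.

Option 1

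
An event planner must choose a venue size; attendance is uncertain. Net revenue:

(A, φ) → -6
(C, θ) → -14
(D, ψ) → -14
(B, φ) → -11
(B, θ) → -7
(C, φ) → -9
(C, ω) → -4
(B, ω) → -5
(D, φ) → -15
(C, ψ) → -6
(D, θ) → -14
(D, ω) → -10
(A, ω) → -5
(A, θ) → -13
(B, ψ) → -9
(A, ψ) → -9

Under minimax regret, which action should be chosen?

Column bests: θ=-7, φ=-6, ψ=-6, ω=-4.
A regrets: 6, 0, 3, 1 → max 6
B regrets: 0, 5, 3, 1 → max 5
C regrets: 7, 3, 0, 0 → max 7
D regrets: 7, 9, 8, 6 → max 9
Smallest max regret = 5 → B.

B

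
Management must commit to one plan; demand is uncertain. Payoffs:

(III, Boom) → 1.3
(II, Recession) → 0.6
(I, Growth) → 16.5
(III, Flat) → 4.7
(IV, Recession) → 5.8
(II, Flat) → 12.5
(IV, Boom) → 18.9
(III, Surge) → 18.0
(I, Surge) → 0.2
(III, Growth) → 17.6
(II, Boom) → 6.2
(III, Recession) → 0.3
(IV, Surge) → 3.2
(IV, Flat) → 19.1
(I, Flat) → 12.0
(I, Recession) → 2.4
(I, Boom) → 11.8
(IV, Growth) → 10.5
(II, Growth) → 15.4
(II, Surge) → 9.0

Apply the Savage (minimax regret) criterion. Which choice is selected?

II

Column bests: Recession=5.8, Flat=19.1, Growth=17.6, Boom=18.9, Surge=18.0.
I regrets: 3.4, 7.1, 1.1, 7.1, 17.8 → max 17.8
II regrets: 5.2, 6.6, 2.2, 12.7, 9.0 → max 12.7
III regrets: 5.5, 14.4, 0.0, 17.6, 0.0 → max 17.6
IV regrets: 0.0, 0.0, 7.1, 0.0, 14.8 → max 14.8
Smallest max regret = 12.7 → II.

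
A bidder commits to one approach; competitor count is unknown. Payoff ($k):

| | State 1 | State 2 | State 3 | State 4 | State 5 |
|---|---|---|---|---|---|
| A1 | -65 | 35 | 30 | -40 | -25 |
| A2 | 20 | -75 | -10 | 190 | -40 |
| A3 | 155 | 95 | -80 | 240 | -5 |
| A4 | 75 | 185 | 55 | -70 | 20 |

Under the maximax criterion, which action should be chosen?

Row maxima: A1=35, A2=190, A3=240, A4=185
Best best-case = 240 → A3.

A3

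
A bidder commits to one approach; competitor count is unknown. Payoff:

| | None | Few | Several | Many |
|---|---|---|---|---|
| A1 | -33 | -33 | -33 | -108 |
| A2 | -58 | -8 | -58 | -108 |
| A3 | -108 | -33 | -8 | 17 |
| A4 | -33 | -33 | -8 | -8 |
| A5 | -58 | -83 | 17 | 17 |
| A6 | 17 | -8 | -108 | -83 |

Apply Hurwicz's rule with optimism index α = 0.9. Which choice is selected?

A1: 0.9·(-33) + 0.1·(-108) = -40.5
A2: 0.9·(-8) + 0.1·(-108) = -18
A3: 0.9·17 + 0.1·(-108) = 4.5
A4: 0.9·(-8) + 0.1·(-33) = -10.5
A5: 0.9·17 + 0.1·(-83) = 7
A6: 0.9·17 + 0.1·(-108) = 4.5
Highest Hurwicz score = 7 → A5.

A5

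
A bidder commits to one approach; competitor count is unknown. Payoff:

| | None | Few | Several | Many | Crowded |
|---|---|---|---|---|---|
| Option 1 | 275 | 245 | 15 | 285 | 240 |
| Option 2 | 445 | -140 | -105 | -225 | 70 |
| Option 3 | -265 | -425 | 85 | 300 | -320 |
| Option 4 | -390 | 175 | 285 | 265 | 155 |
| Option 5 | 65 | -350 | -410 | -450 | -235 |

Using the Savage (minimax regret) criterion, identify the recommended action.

Option 1

Column bests: None=445, Few=245, Several=285, Many=300, Crowded=240.
Option 1 regrets: 170, 0, 270, 15, 0 → max 270
Option 2 regrets: 0, 385, 390, 525, 170 → max 525
Option 3 regrets: 710, 670, 200, 0, 560 → max 710
Option 4 regrets: 835, 70, 0, 35, 85 → max 835
Option 5 regrets: 380, 595, 695, 750, 475 → max 750
Smallest max regret = 270 → Option 1.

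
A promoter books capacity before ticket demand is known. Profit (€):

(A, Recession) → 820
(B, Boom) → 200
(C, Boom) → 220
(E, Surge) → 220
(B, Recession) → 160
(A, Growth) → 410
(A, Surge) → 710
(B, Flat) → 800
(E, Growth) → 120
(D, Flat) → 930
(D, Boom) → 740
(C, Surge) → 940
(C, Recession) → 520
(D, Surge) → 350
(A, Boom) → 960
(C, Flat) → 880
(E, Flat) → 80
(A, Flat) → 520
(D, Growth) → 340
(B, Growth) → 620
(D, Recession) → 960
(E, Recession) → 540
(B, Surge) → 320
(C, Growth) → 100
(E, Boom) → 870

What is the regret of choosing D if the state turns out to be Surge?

590

Best payoff under Surge is 940.
Regret = 940 − 350 = 590.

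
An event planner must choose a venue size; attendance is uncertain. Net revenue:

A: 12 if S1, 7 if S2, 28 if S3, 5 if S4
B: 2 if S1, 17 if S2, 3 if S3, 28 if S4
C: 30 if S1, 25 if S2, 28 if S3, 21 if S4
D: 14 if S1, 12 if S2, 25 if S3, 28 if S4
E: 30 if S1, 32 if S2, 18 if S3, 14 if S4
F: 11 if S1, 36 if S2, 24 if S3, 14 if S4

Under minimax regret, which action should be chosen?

Column bests: S1=30, S2=36, S3=28, S4=28.
A regrets: 18, 29, 0, 23 → max 29
B regrets: 28, 19, 25, 0 → max 28
C regrets: 0, 11, 0, 7 → max 11
D regrets: 16, 24, 3, 0 → max 24
E regrets: 0, 4, 10, 14 → max 14
F regrets: 19, 0, 4, 14 → max 19
Smallest max regret = 11 → C.

C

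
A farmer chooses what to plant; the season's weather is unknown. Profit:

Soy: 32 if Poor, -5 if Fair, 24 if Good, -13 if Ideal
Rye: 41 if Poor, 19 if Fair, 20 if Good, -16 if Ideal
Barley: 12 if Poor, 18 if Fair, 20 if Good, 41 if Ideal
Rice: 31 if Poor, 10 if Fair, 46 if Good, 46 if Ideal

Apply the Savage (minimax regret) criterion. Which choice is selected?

Column bests: Poor=41, Fair=19, Good=46, Ideal=46.
Soy regrets: 9, 24, 22, 59 → max 59
Rye regrets: 0, 0, 26, 62 → max 62
Barley regrets: 29, 1, 26, 5 → max 29
Rice regrets: 10, 9, 0, 0 → max 10
Smallest max regret = 10 → Rice.

Rice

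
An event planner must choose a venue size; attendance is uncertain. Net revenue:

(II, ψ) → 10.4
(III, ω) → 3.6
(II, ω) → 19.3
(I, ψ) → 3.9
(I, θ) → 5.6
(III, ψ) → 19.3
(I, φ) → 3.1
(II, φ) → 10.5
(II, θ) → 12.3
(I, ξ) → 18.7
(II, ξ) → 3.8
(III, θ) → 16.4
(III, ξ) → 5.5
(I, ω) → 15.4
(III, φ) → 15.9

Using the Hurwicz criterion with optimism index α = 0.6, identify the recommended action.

II

I: 0.6·18.7 + 0.4·3.1 = 12.46
II: 0.6·19.3 + 0.4·3.8 = 13.1
III: 0.6·19.3 + 0.4·3.6 = 13.02
Highest Hurwicz score = 13.1 → II.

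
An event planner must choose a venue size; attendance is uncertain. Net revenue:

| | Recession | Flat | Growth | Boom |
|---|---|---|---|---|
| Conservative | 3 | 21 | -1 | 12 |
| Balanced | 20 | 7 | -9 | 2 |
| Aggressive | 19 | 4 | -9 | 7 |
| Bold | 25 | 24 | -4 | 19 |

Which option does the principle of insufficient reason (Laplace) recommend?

Row averages: Conservative=8.75, Balanced=5, Aggressive=5.25, Bold=16
Highest average = 16 → Bold.

Bold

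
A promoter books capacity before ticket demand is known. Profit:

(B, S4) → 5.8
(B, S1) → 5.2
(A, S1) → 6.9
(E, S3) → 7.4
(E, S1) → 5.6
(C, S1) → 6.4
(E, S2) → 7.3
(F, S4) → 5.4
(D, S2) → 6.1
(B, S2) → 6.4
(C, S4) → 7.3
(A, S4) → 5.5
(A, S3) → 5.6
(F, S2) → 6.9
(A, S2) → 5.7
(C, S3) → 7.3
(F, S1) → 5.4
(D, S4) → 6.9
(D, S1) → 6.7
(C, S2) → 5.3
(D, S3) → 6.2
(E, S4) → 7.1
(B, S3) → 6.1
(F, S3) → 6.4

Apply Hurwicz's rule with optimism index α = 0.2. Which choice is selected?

D

A: 0.2·6.9 + 0.8·5.5 = 5.78
B: 0.2·6.4 + 0.8·5.2 = 5.44
C: 0.2·7.3 + 0.8·5.3 = 5.7
D: 0.2·6.9 + 0.8·6.1 = 6.26
E: 0.2·7.4 + 0.8·5.6 = 5.96
F: 0.2·6.9 + 0.8·5.4 = 5.7
Highest Hurwicz score = 6.26 → D.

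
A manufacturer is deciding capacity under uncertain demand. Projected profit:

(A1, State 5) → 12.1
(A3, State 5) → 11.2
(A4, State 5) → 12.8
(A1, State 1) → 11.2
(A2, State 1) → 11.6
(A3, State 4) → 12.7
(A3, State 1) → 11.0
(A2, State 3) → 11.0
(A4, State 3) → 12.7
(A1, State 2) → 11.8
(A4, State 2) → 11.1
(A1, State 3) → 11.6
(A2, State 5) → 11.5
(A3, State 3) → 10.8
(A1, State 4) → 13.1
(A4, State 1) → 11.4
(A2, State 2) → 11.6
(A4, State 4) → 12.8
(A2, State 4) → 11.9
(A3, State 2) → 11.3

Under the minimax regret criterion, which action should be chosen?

Column bests: State 1=11.6, State 2=11.8, State 3=12.7, State 4=13.1, State 5=12.8.
A1 regrets: 0.4, 0.0, 1.1, 0.0, 0.7 → max 1.1
A2 regrets: 0.0, 0.2, 1.7, 1.2, 1.3 → max 1.7
A3 regrets: 0.6, 0.5, 1.9, 0.4, 1.6 → max 1.9
A4 regrets: 0.2, 0.7, 0.0, 0.3, 0.0 → max 0.7
Smallest max regret = 0.7 → A4.

A4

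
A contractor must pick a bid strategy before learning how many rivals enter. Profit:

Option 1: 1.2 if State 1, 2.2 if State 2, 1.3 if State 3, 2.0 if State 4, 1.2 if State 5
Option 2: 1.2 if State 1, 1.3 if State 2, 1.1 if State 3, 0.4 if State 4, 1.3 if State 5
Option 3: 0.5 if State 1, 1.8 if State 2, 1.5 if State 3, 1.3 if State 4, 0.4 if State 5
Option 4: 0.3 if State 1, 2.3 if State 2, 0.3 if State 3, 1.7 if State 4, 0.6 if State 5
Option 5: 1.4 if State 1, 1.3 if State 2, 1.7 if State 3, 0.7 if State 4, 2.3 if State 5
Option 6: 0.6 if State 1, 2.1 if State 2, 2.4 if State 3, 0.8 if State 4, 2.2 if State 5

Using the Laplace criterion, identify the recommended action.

Option 6

Row averages: Option 1=1.58, Option 2=1.06, Option 3=1.1, Option 4=1.04, Option 5=1.48, Option 6=1.62
Highest average = 1.62 → Option 6.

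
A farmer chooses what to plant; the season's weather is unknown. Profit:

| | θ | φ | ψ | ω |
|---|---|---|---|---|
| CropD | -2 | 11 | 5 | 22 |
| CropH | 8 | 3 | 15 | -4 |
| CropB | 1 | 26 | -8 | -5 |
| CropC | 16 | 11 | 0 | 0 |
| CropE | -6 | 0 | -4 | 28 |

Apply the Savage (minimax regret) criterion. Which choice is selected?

CropD

Column bests: θ=16, φ=26, ψ=15, ω=28.
CropD regrets: 18, 15, 10, 6 → max 18
CropH regrets: 8, 23, 0, 32 → max 32
CropB regrets: 15, 0, 23, 33 → max 33
CropC regrets: 0, 15, 15, 28 → max 28
CropE regrets: 22, 26, 19, 0 → max 26
Smallest max regret = 18 → CropD.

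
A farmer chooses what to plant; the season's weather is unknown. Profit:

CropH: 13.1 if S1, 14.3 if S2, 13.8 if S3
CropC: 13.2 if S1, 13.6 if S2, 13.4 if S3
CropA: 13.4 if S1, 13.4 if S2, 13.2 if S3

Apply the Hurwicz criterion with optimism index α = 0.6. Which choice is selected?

CropH: 0.6·14.3 + 0.4·13.1 = 13.82
CropC: 0.6·13.6 + 0.4·13.2 = 13.44
CropA: 0.6·13.4 + 0.4·13.2 = 13.32
Highest Hurwicz score = 13.82 → CropH.

CropH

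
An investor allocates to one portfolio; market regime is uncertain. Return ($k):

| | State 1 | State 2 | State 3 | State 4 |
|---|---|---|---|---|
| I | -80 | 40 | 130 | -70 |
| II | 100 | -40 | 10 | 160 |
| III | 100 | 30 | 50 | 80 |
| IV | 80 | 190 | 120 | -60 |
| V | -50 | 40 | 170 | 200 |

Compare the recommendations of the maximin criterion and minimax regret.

maximin → III; minimax regret → V (disagree)

Row minima: I=-80, II=-40, III=30, IV=-60, V=-50
Best worst-case = 30 → III.
Column bests: State 1=100, State 2=190, State 3=170, State 4=200.
I regrets: 180, 150, 40, 270 → max 270
II regrets: 0, 230, 160, 40 → max 230
III regrets: 0, 160, 120, 120 → max 160
IV regrets: 20, 0, 50, 260 → max 260
V regrets: 150, 150, 0, 0 → max 150
Smallest max regret = 150 → V.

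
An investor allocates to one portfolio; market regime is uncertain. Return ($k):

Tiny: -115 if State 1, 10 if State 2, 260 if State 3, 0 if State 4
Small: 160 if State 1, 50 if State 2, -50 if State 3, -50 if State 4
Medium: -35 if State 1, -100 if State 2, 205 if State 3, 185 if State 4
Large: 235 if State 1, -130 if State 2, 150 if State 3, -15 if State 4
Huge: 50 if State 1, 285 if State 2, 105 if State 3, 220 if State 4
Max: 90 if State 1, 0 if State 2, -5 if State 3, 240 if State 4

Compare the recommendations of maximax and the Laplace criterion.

Row maxima: Tiny=260, Small=160, Medium=205, Large=235, Huge=285, Max=240
Best best-case = 285 → Huge.
Row averages: Tiny=38.75, Small=27.5, Medium=63.75, Large=60, Huge=165, Max=81.25
Highest average = 165 → Huge.

maximax → Huge; laplace → Huge (agree)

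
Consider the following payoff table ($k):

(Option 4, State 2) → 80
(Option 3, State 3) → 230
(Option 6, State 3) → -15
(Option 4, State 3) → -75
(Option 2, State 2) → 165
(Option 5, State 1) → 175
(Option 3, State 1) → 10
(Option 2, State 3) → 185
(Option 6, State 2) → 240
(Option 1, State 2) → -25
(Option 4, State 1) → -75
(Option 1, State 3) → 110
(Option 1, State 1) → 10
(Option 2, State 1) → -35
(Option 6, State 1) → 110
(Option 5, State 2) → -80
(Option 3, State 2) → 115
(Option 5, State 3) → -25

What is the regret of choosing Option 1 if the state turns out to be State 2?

Best payoff under State 2 is 240.
Regret = 240 − (-25) = 265.

265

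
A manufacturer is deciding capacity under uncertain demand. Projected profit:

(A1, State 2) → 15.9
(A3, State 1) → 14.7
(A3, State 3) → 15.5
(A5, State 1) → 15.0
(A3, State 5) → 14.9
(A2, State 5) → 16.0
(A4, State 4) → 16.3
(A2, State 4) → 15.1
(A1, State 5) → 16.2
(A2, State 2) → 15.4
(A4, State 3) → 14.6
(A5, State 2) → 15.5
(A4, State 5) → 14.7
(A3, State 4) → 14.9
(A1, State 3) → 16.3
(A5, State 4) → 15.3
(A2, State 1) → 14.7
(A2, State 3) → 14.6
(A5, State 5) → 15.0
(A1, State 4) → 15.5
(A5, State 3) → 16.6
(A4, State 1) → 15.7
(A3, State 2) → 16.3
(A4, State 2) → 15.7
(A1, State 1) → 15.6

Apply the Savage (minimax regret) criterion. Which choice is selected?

A1

Column bests: State 1=15.7, State 2=16.3, State 3=16.6, State 4=16.3, State 5=16.2.
A1 regrets: 0.1, 0.4, 0.3, 0.8, 0.0 → max 0.8
A2 regrets: 1.0, 0.9, 2.0, 1.2, 0.2 → max 2.0
A3 regrets: 1.0, 0.0, 1.1, 1.4, 1.3 → max 1.4
A4 regrets: 0.0, 0.6, 2.0, 0.0, 1.5 → max 2.0
A5 regrets: 0.7, 0.8, 0.0, 1.0, 1.2 → max 1.2
Smallest max regret = 0.8 → A1.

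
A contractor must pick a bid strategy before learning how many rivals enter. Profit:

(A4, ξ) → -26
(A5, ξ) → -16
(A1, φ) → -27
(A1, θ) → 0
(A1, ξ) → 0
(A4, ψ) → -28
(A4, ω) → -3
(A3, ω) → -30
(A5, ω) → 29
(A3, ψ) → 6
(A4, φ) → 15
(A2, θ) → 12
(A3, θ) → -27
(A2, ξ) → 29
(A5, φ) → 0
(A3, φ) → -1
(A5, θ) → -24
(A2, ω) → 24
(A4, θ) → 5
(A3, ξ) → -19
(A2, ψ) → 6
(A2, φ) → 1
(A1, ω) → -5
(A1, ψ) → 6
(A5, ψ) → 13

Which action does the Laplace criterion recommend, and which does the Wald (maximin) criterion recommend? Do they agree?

laplace → A2; maximin → A2 (agree)

Row averages: A1=-5.2, A2=14.4, A3=-14.2, A4=-7.4, A5=0.4
Highest average = 14.4 → A2.
Row minima: A1=-27, A2=1, A3=-30, A4=-28, A5=-24
Best worst-case = 1 → A2.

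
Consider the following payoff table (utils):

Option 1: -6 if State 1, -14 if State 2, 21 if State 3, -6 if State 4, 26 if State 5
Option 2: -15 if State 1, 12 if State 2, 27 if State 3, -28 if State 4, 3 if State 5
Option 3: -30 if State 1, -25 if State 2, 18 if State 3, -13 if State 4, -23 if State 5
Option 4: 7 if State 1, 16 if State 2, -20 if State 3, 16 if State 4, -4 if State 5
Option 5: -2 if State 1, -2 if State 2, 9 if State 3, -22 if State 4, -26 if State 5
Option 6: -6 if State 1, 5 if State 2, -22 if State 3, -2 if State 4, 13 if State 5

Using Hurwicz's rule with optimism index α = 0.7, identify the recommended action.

Option 1

Option 1: 0.7·26 + 0.3·(-14) = 14
Option 2: 0.7·27 + 0.3·(-28) = 10.5
Option 3: 0.7·18 + 0.3·(-30) = 3.6
Option 4: 0.7·16 + 0.3·(-20) = 5.2
Option 5: 0.7·9 + 0.3·(-26) = -1.5
Option 6: 0.7·13 + 0.3·(-22) = 2.5
Highest Hurwicz score = 14 → Option 1.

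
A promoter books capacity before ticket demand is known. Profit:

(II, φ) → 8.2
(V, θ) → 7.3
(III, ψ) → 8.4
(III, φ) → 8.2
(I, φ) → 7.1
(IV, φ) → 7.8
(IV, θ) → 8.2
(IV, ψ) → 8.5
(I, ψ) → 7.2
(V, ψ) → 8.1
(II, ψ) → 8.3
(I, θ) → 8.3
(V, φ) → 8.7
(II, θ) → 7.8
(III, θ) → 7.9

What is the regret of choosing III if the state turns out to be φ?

0.5

Best payoff under φ is 8.7.
Regret = 8.7 − 8.2 = 0.5.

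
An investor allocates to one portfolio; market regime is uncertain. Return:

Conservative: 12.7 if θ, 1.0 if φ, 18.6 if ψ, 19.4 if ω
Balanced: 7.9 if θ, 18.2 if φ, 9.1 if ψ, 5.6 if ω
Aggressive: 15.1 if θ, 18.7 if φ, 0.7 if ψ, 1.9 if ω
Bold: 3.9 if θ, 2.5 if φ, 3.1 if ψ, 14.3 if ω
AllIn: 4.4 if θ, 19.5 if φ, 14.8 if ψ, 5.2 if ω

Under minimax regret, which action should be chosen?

Column bests: θ=15.1, φ=19.5, ψ=18.6, ω=19.4.
Conservative regrets: 2.4, 18.5, 0.0, 0.0 → max 18.5
Balanced regrets: 7.2, 1.3, 9.5, 13.8 → max 13.8
Aggressive regrets: 0.0, 0.8, 17.9, 17.5 → max 17.9
Bold regrets: 11.2, 17.0, 15.5, 5.1 → max 17.0
AllIn regrets: 10.7, 0.0, 3.8, 14.2 → max 14.2
Smallest max regret = 13.8 → Balanced.

Balanced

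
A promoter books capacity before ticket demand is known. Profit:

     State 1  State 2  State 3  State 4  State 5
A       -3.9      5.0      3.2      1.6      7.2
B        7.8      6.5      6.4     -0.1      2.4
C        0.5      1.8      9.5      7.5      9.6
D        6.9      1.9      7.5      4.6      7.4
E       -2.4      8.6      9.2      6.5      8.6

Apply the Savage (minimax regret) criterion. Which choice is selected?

Column bests: State 1=7.8, State 2=8.6, State 3=9.5, State 4=7.5, State 5=9.6.
A regrets: 11.7, 3.6, 6.3, 5.9, 2.4 → max 11.7
B regrets: 0.0, 2.1, 3.1, 7.6, 7.2 → max 7.6
C regrets: 7.3, 6.8, 0.0, 0.0, 0.0 → max 7.3
D regrets: 0.9, 6.7, 2.0, 2.9, 2.2 → max 6.7
E regrets: 10.2, 0.0, 0.3, 1.0, 1.0 → max 10.2
Smallest max regret = 6.7 → D.

D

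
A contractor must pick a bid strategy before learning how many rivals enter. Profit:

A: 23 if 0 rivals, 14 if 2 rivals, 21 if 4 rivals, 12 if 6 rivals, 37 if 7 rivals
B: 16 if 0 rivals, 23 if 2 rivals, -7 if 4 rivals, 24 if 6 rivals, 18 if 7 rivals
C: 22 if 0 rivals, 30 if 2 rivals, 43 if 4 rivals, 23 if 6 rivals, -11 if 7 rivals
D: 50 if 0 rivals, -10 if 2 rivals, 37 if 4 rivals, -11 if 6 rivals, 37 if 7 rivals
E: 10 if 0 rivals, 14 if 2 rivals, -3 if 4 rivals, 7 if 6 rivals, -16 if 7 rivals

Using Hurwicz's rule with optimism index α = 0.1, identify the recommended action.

A

A: 0.1·37 + 0.9·12 = 14.5
B: 0.1·24 + 0.9·(-7) = -3.9
C: 0.1·43 + 0.9·(-11) = -5.6
D: 0.1·50 + 0.9·(-11) = -4.9
E: 0.1·14 + 0.9·(-16) = -13
Highest Hurwicz score = 14.5 → A.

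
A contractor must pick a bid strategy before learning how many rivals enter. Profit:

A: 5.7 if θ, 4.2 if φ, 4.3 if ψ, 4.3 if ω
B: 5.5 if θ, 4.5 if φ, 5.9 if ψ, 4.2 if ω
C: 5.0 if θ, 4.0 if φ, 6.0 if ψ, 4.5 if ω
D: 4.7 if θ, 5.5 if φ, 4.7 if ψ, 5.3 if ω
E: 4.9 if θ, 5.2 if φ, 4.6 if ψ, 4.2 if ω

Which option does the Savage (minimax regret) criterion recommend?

B

Column bests: θ=5.7, φ=5.5, ψ=6.0, ω=5.3.
A regrets: 0.0, 1.3, 1.7, 1.0 → max 1.7
B regrets: 0.2, 1.0, 0.1, 1.1 → max 1.1
C regrets: 0.7, 1.5, 0.0, 0.8 → max 1.5
D regrets: 1.0, 0.0, 1.3, 0.0 → max 1.3
E regrets: 0.8, 0.3, 1.4, 1.1 → max 1.4
Smallest max regret = 1.1 → B.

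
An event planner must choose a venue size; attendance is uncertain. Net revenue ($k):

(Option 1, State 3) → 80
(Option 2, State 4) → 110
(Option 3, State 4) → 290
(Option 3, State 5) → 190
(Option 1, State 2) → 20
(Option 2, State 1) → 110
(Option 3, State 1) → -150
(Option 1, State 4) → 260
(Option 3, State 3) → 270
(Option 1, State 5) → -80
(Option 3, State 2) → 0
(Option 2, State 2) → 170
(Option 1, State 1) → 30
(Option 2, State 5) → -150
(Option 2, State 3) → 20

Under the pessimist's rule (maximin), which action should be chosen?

Option 1

Row minima: Option 1=-80, Option 2=-150, Option 3=-150
Best worst-case = -80 → Option 1.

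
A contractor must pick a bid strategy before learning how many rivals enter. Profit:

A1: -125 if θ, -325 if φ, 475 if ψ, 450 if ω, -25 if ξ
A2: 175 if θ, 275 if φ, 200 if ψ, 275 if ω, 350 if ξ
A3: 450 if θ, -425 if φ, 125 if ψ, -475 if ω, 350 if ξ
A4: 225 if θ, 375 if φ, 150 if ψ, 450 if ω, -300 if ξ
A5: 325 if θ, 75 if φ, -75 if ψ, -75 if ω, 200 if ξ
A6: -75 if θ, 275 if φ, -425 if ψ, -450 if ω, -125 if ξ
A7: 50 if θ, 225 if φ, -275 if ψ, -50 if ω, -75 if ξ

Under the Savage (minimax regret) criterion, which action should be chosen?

Column bests: θ=450, φ=375, ψ=475, ω=450, ξ=350.
A1 regrets: 575, 700, 0, 0, 375 → max 700
A2 regrets: 275, 100, 275, 175, 0 → max 275
A3 regrets: 0, 800, 350, 925, 0 → max 925
A4 regrets: 225, 0, 325, 0, 650 → max 650
A5 regrets: 125, 300, 550, 525, 150 → max 550
A6 regrets: 525, 100, 900, 900, 475 → max 900
A7 regrets: 400, 150, 750, 500, 425 → max 750
Smallest max regret = 275 → A2.

A2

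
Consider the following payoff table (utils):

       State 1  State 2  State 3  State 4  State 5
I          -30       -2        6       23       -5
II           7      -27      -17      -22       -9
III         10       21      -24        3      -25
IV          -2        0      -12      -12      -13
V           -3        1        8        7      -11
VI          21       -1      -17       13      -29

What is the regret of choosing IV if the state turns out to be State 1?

23

Best payoff under State 1 is 21.
Regret = 21 − (-2) = 23.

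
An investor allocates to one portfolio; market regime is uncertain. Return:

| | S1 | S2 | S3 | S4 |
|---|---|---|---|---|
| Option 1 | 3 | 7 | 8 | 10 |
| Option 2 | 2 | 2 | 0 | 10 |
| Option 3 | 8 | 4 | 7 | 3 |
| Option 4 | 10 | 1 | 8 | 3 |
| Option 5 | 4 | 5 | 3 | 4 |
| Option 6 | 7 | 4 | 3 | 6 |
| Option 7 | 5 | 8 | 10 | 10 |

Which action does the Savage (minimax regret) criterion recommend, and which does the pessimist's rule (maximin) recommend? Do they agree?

Column bests: S1=10, S2=8, S3=10, S4=10.
Option 1 regrets: 7, 1, 2, 0 → max 7
Option 2 regrets: 8, 6, 10, 0 → max 10
Option 3 regrets: 2, 4, 3, 7 → max 7
Option 4 regrets: 0, 7, 2, 7 → max 7
Option 5 regrets: 6, 3, 7, 6 → max 7
Option 6 regrets: 3, 4, 7, 4 → max 7
Option 7 regrets: 5, 0, 0, 0 → max 5
Smallest max regret = 5 → Option 7.
Row minima: Option 1=3, Option 2=0, Option 3=3, Option 4=1, Option 5=3, Option 6=3, Option 7=5
Best worst-case = 5 → Option 7.

minimax regret → Option 7; maximin → Option 7 (agree)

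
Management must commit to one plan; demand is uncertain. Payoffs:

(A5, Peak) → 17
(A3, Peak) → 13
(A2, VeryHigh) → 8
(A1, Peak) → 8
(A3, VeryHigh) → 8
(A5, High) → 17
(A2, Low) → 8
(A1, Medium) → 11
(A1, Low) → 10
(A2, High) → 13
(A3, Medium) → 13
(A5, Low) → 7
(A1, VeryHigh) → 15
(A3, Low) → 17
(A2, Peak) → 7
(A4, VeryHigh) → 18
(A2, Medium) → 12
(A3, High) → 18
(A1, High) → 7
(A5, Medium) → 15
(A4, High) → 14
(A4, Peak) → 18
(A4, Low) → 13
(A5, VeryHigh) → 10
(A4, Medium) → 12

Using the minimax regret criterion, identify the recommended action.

Column bests: Low=17, Medium=15, High=18, VeryHigh=18, Peak=18.
A1 regrets: 7, 4, 11, 3, 10 → max 11
A2 regrets: 9, 3, 5, 10, 11 → max 11
A3 regrets: 0, 2, 0, 10, 5 → max 10
A4 regrets: 4, 3, 4, 0, 0 → max 4
A5 regrets: 10, 0, 1, 8, 1 → max 10
Smallest max regret = 4 → A4.

A4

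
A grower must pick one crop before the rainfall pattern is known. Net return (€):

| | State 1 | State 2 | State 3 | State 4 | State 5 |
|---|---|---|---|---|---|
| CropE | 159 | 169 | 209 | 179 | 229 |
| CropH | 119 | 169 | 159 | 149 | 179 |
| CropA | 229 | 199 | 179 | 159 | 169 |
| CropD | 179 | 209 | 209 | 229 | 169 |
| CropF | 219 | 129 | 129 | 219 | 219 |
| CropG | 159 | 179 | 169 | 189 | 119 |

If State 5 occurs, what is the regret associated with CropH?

50

Best payoff under State 5 is 229.
Regret = 229 − 179 = 50.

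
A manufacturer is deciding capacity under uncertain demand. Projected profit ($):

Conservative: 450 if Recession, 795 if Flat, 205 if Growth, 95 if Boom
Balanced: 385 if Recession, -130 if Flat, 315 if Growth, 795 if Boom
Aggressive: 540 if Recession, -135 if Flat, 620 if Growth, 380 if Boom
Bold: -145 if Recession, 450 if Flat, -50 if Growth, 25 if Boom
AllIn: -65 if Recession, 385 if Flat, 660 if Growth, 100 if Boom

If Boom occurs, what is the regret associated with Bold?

770

Best payoff under Boom is 795.
Regret = 795 − 25 = 770.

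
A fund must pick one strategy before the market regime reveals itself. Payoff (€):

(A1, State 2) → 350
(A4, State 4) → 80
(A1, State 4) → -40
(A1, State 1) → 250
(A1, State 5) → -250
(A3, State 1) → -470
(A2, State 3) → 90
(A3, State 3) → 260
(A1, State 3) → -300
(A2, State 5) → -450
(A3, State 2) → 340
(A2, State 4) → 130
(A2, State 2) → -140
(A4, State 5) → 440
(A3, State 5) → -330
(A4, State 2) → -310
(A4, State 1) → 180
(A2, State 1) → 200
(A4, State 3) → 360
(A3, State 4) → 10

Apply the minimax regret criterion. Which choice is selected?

A4

Column bests: State 1=250, State 2=350, State 3=360, State 4=130, State 5=440.
A1 regrets: 0, 0, 660, 170, 690 → max 690
A2 regrets: 50, 490, 270, 0, 890 → max 890
A3 regrets: 720, 10, 100, 120, 770 → max 770
A4 regrets: 70, 660, 0, 50, 0 → max 660
Smallest max regret = 660 → A4.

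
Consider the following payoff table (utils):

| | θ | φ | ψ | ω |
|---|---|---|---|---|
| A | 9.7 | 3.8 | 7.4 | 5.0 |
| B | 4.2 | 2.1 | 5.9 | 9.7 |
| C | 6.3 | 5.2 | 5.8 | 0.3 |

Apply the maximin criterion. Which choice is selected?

Row minima: A=3.8, B=2.1, C=0.3
Best worst-case = 3.8 → A.

A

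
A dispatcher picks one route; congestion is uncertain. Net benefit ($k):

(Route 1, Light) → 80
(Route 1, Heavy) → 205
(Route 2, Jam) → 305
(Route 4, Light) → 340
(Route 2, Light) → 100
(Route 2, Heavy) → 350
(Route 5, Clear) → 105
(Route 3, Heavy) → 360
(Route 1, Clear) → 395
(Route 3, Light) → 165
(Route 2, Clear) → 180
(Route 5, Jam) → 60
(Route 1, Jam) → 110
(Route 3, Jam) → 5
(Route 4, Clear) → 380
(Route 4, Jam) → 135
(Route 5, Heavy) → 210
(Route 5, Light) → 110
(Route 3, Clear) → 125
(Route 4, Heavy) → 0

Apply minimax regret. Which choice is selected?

Column bests: Clear=395, Light=340, Heavy=360, Jam=305.
Route 1 regrets: 0, 260, 155, 195 → max 260
Route 2 regrets: 215, 240, 10, 0 → max 240
Route 3 regrets: 270, 175, 0, 300 → max 300
Route 4 regrets: 15, 0, 360, 170 → max 360
Route 5 regrets: 290, 230, 150, 245 → max 290
Smallest max regret = 240 → Route 2.

Route 2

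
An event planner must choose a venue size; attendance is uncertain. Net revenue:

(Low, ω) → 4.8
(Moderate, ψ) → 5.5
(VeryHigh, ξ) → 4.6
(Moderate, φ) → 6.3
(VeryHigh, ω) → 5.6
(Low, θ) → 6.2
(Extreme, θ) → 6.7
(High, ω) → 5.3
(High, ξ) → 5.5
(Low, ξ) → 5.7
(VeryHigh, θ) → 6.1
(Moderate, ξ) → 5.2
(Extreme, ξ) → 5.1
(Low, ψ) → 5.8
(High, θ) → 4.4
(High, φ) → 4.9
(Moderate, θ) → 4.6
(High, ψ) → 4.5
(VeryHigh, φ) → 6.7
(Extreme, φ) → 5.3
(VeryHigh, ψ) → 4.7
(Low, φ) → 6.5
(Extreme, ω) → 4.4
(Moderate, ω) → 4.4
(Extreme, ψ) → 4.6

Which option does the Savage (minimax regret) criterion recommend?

Low

Column bests: θ=6.7, φ=6.7, ψ=5.8, ω=5.6, ξ=5.7.
Low regrets: 0.5, 0.2, 0.0, 0.8, 0.0 → max 0.8
Moderate regrets: 2.1, 0.4, 0.3, 1.2, 0.5 → max 2.1
High regrets: 2.3, 1.8, 1.3, 0.3, 0.2 → max 2.3
VeryHigh regrets: 0.6, 0.0, 1.1, 0.0, 1.1 → max 1.1
Extreme regrets: 0.0, 1.4, 1.2, 1.2, 0.6 → max 1.4
Smallest max regret = 0.8 → Low.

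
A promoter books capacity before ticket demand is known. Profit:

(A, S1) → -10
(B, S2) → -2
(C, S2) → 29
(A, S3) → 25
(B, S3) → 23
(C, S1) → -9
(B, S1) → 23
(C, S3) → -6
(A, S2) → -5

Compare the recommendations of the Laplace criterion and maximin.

laplace → B; maximin → B (agree)

Row averages: A=10/3, B=44/3, C=14/3
Highest average = 44/3 → B.
Row minima: A=-10, B=-2, C=-9
Best worst-case = -2 → B.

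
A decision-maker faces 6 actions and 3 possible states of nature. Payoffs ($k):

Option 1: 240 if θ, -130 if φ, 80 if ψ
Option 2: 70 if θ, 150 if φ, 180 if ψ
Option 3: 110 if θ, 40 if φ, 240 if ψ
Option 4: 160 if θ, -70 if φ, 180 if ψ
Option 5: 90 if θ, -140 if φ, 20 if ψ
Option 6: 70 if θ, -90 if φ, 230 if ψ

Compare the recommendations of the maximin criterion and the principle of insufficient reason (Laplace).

maximin → Option 2; laplace → Option 2 (agree)

Row minima: Option 1=-130, Option 2=70, Option 3=40, Option 4=-70, Option 5=-140, Option 6=-90
Best worst-case = 70 → Option 2.
Row averages: Option 1=190/3, Option 2=400/3, Option 3=130, Option 4=90, Option 5=-10, Option 6=70
Highest average = 400/3 → Option 2.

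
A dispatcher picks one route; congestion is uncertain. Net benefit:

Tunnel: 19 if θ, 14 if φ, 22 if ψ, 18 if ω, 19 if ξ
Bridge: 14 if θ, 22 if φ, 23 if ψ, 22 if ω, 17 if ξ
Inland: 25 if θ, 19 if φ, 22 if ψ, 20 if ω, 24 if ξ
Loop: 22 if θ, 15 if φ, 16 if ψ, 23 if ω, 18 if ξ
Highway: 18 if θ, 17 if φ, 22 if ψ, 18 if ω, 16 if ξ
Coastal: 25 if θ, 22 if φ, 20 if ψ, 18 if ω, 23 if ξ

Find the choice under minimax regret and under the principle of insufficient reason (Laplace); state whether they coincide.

Column bests: θ=25, φ=22, ψ=23, ω=23, ξ=24.
Tunnel regrets: 6, 8, 1, 5, 5 → max 8
Bridge regrets: 11, 0, 0, 1, 7 → max 11
Inland regrets: 0, 3, 1, 3, 0 → max 3
Loop regrets: 3, 7, 7, 0, 6 → max 7
Highway regrets: 7, 5, 1, 5, 8 → max 8
Coastal regrets: 0, 0, 3, 5, 1 → max 5
Smallest max regret = 3 → Inland.
Row averages: Tunnel=18.4, Bridge=19.6, Inland=22, Loop=18.8, Highway=18.2, Coastal=21.6
Highest average = 22 → Inland.

minimax regret → Inland; laplace → Inland (agree)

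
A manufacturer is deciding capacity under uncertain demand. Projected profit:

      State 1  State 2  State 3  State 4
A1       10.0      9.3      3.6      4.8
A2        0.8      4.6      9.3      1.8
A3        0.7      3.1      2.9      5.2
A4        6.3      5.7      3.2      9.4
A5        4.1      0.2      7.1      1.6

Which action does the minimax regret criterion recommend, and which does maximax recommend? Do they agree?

Column bests: State 1=10.0, State 2=9.3, State 3=9.3, State 4=9.4.
A1 regrets: 0.0, 0.0, 5.7, 4.6 → max 5.7
A2 regrets: 9.2, 4.7, 0.0, 7.6 → max 9.2
A3 regrets: 9.3, 6.2, 6.4, 4.2 → max 9.3
A4 regrets: 3.7, 3.6, 6.1, 0.0 → max 6.1
A5 regrets: 5.9, 9.1, 2.2, 7.8 → max 9.1
Smallest max regret = 5.7 → A1.
Row maxima: A1=10.0, A2=9.3, A3=5.2, A4=9.4, A5=7.1
Best best-case = 10.0 → A1.

minimax regret → A1; maximax → A1 (agree)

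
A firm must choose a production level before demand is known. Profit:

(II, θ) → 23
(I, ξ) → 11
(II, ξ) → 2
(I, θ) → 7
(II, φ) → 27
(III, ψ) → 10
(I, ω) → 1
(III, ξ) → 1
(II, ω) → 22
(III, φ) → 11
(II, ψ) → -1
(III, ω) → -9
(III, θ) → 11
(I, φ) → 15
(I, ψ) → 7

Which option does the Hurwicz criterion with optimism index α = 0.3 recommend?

I: 0.3·15 + 0.7·1 = 5.2
II: 0.3·27 + 0.7·(-1) = 7.4
III: 0.3·11 + 0.7·(-9) = -3
Highest Hurwicz score = 7.4 → II.

II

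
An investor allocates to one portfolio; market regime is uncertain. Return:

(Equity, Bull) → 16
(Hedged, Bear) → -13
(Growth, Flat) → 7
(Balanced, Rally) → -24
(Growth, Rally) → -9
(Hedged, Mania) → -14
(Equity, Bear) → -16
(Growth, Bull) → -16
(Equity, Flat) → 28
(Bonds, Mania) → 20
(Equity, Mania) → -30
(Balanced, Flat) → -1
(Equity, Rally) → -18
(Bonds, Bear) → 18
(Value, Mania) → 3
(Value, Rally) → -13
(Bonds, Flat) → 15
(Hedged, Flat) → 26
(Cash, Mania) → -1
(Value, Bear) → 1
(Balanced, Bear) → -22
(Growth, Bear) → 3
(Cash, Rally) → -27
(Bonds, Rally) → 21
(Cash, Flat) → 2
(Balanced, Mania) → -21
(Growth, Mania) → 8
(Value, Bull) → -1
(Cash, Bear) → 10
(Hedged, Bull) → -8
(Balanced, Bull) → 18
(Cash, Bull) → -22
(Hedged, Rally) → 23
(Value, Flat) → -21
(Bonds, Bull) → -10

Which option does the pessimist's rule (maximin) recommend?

Row minima: Equity=-30, Balanced=-24, Hedged=-14, Cash=-27, Bonds=-10, Growth=-16, Value=-21
Best worst-case = -10 → Bonds.

Bonds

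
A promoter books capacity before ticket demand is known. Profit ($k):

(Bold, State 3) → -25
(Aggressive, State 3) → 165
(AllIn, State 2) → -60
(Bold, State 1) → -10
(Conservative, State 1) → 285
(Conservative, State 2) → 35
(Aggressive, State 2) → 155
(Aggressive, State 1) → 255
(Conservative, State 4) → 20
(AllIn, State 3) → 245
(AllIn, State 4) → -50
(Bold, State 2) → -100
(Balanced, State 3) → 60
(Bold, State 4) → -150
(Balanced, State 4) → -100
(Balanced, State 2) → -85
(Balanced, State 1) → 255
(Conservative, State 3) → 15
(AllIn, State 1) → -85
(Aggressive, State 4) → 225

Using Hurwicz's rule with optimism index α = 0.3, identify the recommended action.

Aggressive

Conservative: 0.3·285 + 0.7·15 = 96
Balanced: 0.3·255 + 0.7·(-100) = 6.5
Aggressive: 0.3·255 + 0.7·155 = 185
Bold: 0.3·(-10) + 0.7·(-150) = -108
AllIn: 0.3·245 + 0.7·(-85) = 14
Highest Hurwicz score = 185 → Aggressive.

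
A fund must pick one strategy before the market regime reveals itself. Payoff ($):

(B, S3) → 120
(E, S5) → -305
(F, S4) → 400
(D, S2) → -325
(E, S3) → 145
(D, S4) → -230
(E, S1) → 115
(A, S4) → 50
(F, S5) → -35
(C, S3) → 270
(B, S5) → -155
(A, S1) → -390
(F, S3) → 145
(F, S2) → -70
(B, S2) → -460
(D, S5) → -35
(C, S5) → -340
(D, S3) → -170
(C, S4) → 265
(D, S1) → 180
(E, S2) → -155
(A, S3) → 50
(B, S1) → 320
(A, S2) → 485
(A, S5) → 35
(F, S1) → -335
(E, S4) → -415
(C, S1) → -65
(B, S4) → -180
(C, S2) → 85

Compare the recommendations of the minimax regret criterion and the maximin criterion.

Column bests: S1=320, S2=485, S3=270, S4=400, S5=35.
A regrets: 710, 0, 220, 350, 0 → max 710
B regrets: 0, 945, 150, 580, 190 → max 945
C regrets: 385, 400, 0, 135, 375 → max 400
D regrets: 140, 810, 440, 630, 70 → max 810
E regrets: 205, 640, 125, 815, 340 → max 815
F regrets: 655, 555, 125, 0, 70 → max 655
Smallest max regret = 400 → C.
Row minima: A=-390, B=-460, C=-340, D=-325, E=-415, F=-335
Best worst-case = -325 → D.

minimax regret → C; maximin → D (disagree)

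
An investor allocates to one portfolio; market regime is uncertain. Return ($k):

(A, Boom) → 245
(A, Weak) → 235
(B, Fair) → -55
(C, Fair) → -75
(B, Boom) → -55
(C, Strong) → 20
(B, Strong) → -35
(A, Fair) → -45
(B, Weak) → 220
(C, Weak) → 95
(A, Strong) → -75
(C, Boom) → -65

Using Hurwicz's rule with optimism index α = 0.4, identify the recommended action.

B

A: 0.4·245 + 0.6·(-75) = 53
B: 0.4·220 + 0.6·(-55) = 55
C: 0.4·95 + 0.6·(-75) = -7
Highest Hurwicz score = 55 → B.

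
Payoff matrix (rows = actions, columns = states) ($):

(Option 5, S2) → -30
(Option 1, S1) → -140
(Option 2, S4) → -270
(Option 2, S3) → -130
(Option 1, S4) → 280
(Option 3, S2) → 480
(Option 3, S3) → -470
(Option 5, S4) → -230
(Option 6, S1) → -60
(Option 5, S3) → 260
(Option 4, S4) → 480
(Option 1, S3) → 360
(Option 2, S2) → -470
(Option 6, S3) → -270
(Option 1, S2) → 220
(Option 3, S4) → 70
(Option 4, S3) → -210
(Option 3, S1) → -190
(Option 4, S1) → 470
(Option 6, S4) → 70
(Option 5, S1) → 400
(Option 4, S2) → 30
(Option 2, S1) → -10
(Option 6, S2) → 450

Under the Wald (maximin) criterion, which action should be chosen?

Row minima: Option 1=-140, Option 2=-470, Option 3=-470, Option 4=-210, Option 5=-230, Option 6=-270
Best worst-case = -140 → Option 1.

Option 1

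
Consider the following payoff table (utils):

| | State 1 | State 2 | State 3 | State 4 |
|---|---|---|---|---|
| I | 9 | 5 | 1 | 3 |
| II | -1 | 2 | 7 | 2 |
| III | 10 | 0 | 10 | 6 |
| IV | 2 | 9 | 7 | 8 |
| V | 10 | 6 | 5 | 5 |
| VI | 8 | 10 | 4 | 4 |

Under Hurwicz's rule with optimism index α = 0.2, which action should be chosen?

I: 0.2·9 + 0.8·1 = 2.6
II: 0.2·7 + 0.8·(-1) = 0.6
III: 0.2·10 + 0.8·0 = 2
IV: 0.2·9 + 0.8·2 = 3.4
V: 0.2·10 + 0.8·5 = 6
VI: 0.2·10 + 0.8·4 = 5.2
Highest Hurwicz score = 6 → V.

V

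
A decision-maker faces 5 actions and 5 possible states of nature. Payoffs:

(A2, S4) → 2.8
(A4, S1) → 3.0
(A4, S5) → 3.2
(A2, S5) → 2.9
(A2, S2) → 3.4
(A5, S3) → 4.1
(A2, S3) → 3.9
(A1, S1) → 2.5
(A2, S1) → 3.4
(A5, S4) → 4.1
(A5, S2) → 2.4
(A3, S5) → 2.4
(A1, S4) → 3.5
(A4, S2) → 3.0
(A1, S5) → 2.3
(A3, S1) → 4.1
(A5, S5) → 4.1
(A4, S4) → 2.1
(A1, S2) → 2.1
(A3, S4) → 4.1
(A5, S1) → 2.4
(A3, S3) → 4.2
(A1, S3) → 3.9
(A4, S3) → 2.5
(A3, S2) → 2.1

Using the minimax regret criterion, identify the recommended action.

A2

Column bests: S1=4.1, S2=3.4, S3=4.2, S4=4.1, S5=4.1.
A1 regrets: 1.6, 1.3, 0.3, 0.6, 1.8 → max 1.8
A2 regrets: 0.7, 0.0, 0.3, 1.3, 1.2 → max 1.3
A3 regrets: 0.0, 1.3, 0.0, 0.0, 1.7 → max 1.7
A4 regrets: 1.1, 0.4, 1.7, 2.0, 0.9 → max 2.0
A5 regrets: 1.7, 1.0, 0.1, 0.0, 0.0 → max 1.7
Smallest max regret = 1.3 → A2.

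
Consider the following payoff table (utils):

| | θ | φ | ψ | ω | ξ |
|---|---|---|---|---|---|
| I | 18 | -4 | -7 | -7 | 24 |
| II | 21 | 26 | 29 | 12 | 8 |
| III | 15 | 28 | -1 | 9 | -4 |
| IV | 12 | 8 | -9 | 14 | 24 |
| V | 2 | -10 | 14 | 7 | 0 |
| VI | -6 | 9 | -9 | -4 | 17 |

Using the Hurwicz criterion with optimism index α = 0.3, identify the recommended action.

I: 0.3·24 + 0.7·(-7) = 2.3
II: 0.3·29 + 0.7·8 = 14.3
III: 0.3·28 + 0.7·(-4) = 5.6
IV: 0.3·24 + 0.7·(-9) = 0.9
V: 0.3·14 + 0.7·(-10) = -2.8
VI: 0.3·17 + 0.7·(-9) = -1.2
Highest Hurwicz score = 14.3 → II.

II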